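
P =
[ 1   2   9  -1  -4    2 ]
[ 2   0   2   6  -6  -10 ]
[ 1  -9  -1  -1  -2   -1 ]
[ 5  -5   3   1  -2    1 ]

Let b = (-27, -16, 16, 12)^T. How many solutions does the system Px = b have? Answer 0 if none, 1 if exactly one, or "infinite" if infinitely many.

Row reduce the augmented matrix [P | b].
R2 ← R2 − (2)·R1: [0, -4, -16, 8, 2, -14, 38]
R3 ← R3 − R1: [0, -11, -10, 0, 2, -3, 43]
R4 ← R4 − (5)·R1: [0, -15, -42, 6, 18, -9, 147]
R3 ← R3 − (11/4)·R2: [0, 0, 34, -22, -7/2, 71/2, -123/2]
R4 ← R4 − (15/4)·R2: [0, 0, 18, -24, 21/2, 87/2, 9/2]
R4 ← R4 − (9/17)·R3: [0, 0, 0, -210/17, 210/17, 420/17, 630/17]
The echelon form has 4 nonzero rows, and every pivot lies in the first 6 columns, so rank(P) = rank([P|b]) = 4.
The system is consistent.
rank = 4 < 6 unknowns, so there are infinitely many solutions.

infinite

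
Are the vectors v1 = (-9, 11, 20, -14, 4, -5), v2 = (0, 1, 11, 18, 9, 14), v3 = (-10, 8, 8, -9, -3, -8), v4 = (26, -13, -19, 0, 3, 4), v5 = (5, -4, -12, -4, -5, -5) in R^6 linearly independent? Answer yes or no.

no

Form the matrix with these vectors as rows and row reduce.
R3 ← R3 − (10/9)·R1: [0, -38/9, -128/9, 59/9, -67/9, -22/9]
R4 ← R4 + (26/9)·R1: [0, 169/9, 349/9, -364/9, 131/9, -94/9]
R5 ← R5 + (5/9)·R1: [0, 19/9, -8/9, -106/9, -25/9, -70/9]
R3 ← R3 + (38/9)·R2: [0, 0, 290/9, 743/9, 275/9, 170/3]
R4 ← R4 − (169/9)·R2: [0, 0, -1510/9, -3406/9, -1390/9, -820/3]
R5 ← R5 − (19/9)·R2: [0, 0, -217/9, -448/9, -196/9, -112/3]
R4 ← R4 + (151/29)·R3: [0, 0, 0, 1491/29, 135/29, 630/29]
R5 ← R5 + (217/290)·R3: [0, 0, 0, 3479/290, 63/58, 147/29]
R5 ← R5 − (7/30)·R4: [0, 0, 0, 0, 0, 0]
4 nonzero rows, so the 5 vectors span a space of dimension 4.
Since 4 < 5, the vectors are linearly dependent.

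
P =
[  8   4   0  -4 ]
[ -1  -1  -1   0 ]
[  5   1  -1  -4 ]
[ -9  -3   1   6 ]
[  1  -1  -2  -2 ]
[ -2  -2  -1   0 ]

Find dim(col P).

3

Row reduce to echelon form.
R2 ← R2 + (1/8)·R1: [0, -1/2, -1, -1/2]
R3 ← R3 − (5/8)·R1: [0, -3/2, -1, -3/2]
R4 ← R4 + (9/8)·R1: [0, 3/2, 1, 3/2]
R5 ← R5 − (1/8)·R1: [0, -3/2, -2, -3/2]
R6 ← R6 + (1/4)·R1: [0, -1, -1, -1]
R3 ← R3 − (3)·R2: [0, 0, 2, 0]
R4 ← R4 + (3)·R2: [0, 0, -2, 0]
R5 ← R5 − (3)·R2: [0, 0, 1, 0]
R6 ← R6 − (2)·R2: [0, 0, 1, 0]
R4 ← R4 + R3: [0, 0, 0, 0]
R5 ← R5 − (1/2)·R3: [0, 0, 0, 0]
R6 ← R6 − (1/2)·R3: [0, 0, 0, 0]
Echelon form has 3 nonzero rows, so rank(P) = 3.
The column space has dimension equal to the rank: 3.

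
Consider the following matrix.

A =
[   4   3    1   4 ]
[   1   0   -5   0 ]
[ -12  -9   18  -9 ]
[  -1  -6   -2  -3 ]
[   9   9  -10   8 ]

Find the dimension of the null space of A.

Row reduce to echelon form.
R2 ← R2 − (1/4)·R1: [0, -3/4, -21/4, -1]
R3 ← R3 + (3)·R1: [0, 0, 21, 3]
R4 ← R4 + (1/4)·R1: [0, -21/4, -7/4, -2]
R5 ← R5 − (9/4)·R1: [0, 9/4, -49/4, -1]
R4 ← R4 − (7)·R2: [0, 0, 35, 5]
R5 ← R5 + (3)·R2: [0, 0, -28, -4]
R4 ← R4 − (5/3)·R3: [0, 0, 0, 0]
R5 ← R5 + (4/3)·R3: [0, 0, 0, 0]
3 nonzero rows, so rank(A) = 3.
A has 4 columns; by rank–nullity, nullity = 4 − 3 = 1.

1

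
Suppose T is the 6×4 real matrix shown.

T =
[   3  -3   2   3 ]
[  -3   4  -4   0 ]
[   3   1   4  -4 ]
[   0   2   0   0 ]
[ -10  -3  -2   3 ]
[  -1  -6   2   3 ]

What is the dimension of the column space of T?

Row reduce to echelon form.
R2 ← R2 + R1: [0, 1, -2, 3]
R3 ← R3 − R1: [0, 4, 2, -7]
R5 ← R5 + (10/3)·R1: [0, -13, 14/3, 13]
R6 ← R6 + (1/3)·R1: [0, -7, 8/3, 4]
R3 ← R3 − (4)·R2: [0, 0, 10, -19]
R4 ← R4 − (2)·R2: [0, 0, 4, -6]
R5 ← R5 + (13)·R2: [0, 0, -64/3, 52]
R6 ← R6 + (7)·R2: [0, 0, -34/3, 25]
R4 ← R4 − (2/5)·R3: [0, 0, 0, 8/5]
R5 ← R5 + (32/15)·R3: [0, 0, 0, 172/15]
R6 ← R6 + (17/15)·R3: [0, 0, 0, 52/15]
R5 ← R5 − (43/6)·R4: [0, 0, 0, 0]
R6 ← R6 − (13/6)·R4: [0, 0, 0, 0]
Echelon form has 4 nonzero rows, so rank(T) = 4.
The column space has dimension equal to the rank: 4.

4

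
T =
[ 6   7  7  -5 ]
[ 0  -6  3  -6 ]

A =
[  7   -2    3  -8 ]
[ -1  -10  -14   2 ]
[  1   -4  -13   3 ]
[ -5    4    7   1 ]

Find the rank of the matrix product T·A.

2

First compute TA:
[[ 67, -130, -206, -18],
 [ 39,  24,   3,  -9]]
Now row reduce the product.
R2 ← R2 − (39/67)·R1: [0, 6678/67, 8235/67, 99/67]
2 nonzero rows, so rank(TA) = 2.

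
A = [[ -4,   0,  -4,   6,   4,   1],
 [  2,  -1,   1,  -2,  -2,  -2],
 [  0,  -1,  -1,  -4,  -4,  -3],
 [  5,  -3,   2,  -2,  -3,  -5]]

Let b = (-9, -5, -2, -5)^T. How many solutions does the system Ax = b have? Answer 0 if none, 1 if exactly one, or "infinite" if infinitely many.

0

Row reduce the augmented matrix [A | b].
R2 ← R2 + (1/2)·R1: [0, -1, -1, 1, 0, -3/2, -19/2]
R4 ← R4 + (5/4)·R1: [0, -3, -3, 11/2, 2, -15/4, -65/4]
R3 ← R3 − R2: [0, 0, 0, -5, -4, -3/2, 15/2]
R4 ← R4 − (3)·R2: [0, 0, 0, 5/2, 2, 3/4, 49/4]
R4 ← R4 + (1/2)·R3: [0, 0, 0, 0, 0, 0, 16]
The echelon form has 4 nonzero rows; the last pivot sits in the augmented column, so rank(A) = 3 but rank([A|b]) = 4.
Since the ranks differ, the system is inconsistent.
It has no solutions.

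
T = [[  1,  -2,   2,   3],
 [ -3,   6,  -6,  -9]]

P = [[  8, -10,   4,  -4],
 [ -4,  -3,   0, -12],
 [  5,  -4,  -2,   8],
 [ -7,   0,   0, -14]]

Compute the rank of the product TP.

1

First compute TP:
[[  5, -12,   0,  -6],
 [-15,  36,   0,  18]]
Now row reduce the product.
R2 ← R2 + (3)·R1: [0, 0, 0, 0]
1 nonzero row, so rank(TP) = 1.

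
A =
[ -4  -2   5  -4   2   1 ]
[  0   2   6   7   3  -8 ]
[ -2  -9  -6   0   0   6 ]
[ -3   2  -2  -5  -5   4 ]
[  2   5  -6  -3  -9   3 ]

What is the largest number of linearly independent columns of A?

5

Row reduce to echelon form.
R3 ← R3 − (1/2)·R1: [0, -8, -17/2, 2, -1, 11/2]
R4 ← R4 − (3/4)·R1: [0, 7/2, -23/4, -2, -13/2, 13/4]
R5 ← R5 + (1/2)·R1: [0, 4, -7/2, -5, -8, 7/2]
R3 ← R3 + (4)·R2: [0, 0, 31/2, 30, 11, -53/2]
R4 ← R4 − (7/4)·R2: [0, 0, -65/4, -57/4, -47/4, 69/4]
R5 ← R5 − (2)·R2: [0, 0, -31/2, -19, -14, 39/2]
R4 ← R4 + (65/62)·R3: [0, 0, 0, 2133/124, -27/124, -653/62]
R5 ← R5 + R3: [0, 0, 0, 11, -3, -7]
R5 ← R5 − (1364/2133)·R4: [0, 0, 0, 0, -226/79, -565/2133]
Echelon form has 5 nonzero rows, so rank(A) = 5.
The rank gives the maximum number of linearly independent columns: 5.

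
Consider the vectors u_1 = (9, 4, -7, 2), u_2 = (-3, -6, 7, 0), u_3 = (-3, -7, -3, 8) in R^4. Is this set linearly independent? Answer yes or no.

yes

Form the matrix with these vectors as rows and row reduce.
R2 ← R2 + (1/3)·R1: [0, -14/3, 14/3, 2/3]
R3 ← R3 + (1/3)·R1: [0, -17/3, -16/3, 26/3]
R3 ← R3 − (17/14)·R2: [0, 0, -11, 55/7]
3 nonzero rows, so the 3 vectors span a space of dimension 3.
Since 3 = 3, the vectors are linearly independent.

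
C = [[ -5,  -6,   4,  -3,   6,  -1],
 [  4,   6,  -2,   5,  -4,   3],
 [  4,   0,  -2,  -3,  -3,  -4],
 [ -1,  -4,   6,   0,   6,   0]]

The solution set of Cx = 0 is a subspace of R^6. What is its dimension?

3

Row reduce to echelon form.
R2 ← R2 + (4/5)·R1: [0, 6/5, 6/5, 13/5, 4/5, 11/5]
R3 ← R3 + (4/5)·R1: [0, -24/5, 6/5, -27/5, 9/5, -24/5]
R4 ← R4 − (1/5)·R1: [0, -14/5, 26/5, 3/5, 24/5, 1/5]
R3 ← R3 + (4)·R2: [0, 0, 6, 5, 5, 4]
R4 ← R4 + (7/3)·R2: [0, 0, 8, 20/3, 20/3, 16/3]
R4 ← R4 − (4/3)·R3: [0, 0, 0, 0, 0, 0]
3 nonzero rows, so rank(C) = 3.
C has 6 columns; by rank–nullity, nullity = 6 − 3 = 3.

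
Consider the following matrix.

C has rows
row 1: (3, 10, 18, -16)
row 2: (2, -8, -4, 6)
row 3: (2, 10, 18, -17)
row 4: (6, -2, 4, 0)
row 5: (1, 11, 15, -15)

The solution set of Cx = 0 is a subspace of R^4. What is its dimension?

Row reduce to echelon form.
R2 ← R2 − (2/3)·R1: [0, -44/3, -16, 50/3]
R3 ← R3 − (2/3)·R1: [0, 10/3, 6, -19/3]
R4 ← R4 − (2)·R1: [0, -22, -32, 32]
R5 ← R5 − (1/3)·R1: [0, 23/3, 9, -29/3]
R3 ← R3 + (5/22)·R2: [0, 0, 26/11, -28/11]
R4 ← R4 − (3/2)·R2: [0, 0, -8, 7]
R5 ← R5 + (23/44)·R2: [0, 0, 7/11, -21/22]
R4 ← R4 + (44/13)·R3: [0, 0, 0, -21/13]
R5 ← R5 − (7/26)·R3: [0, 0, 0, -7/26]
R5 ← R5 − (1/6)·R4: [0, 0, 0, 0]
4 nonzero rows, so rank(C) = 4.
C has 4 columns; by rank–nullity, nullity = 4 − 4 = 0.

0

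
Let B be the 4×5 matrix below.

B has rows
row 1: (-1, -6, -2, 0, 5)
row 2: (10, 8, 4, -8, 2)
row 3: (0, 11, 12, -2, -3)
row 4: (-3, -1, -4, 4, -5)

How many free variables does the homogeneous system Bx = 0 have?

Row reduce to echelon form.
R2 ← R2 + (10)·R1: [0, -52, -16, -8, 52]
R4 ← R4 − (3)·R1: [0, 17, 2, 4, -20]
R3 ← R3 + (11/52)·R2: [0, 0, 112/13, -48/13, 8]
R4 ← R4 + (17/52)·R2: [0, 0, -42/13, 18/13, -3]
R4 ← R4 + (3/8)·R3: [0, 0, 0, 0, 0]
3 nonzero rows, so rank(B) = 3.
B has 5 columns; by rank–nullity, nullity = 5 − 3 = 2.

2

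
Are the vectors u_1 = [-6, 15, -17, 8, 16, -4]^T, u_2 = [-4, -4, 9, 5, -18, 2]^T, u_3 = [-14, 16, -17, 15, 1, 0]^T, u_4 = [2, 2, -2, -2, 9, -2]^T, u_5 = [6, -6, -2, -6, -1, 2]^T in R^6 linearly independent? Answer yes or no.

no

Form the matrix with these vectors as rows and row reduce.
R2 ← R2 − (2/3)·R1: [0, -14, 61/3, -1/3, -86/3, 14/3]
R3 ← R3 − (7/3)·R1: [0, -19, 68/3, -11/3, -109/3, 28/3]
R4 ← R4 + (1/3)·R1: [0, 7, -23/3, 2/3, 43/3, -10/3]
R5 ← R5 + R1: [0, 9, -19, 2, 15, -2]
R3 ← R3 − (19/14)·R2: [0, 0, -69/14, -45/14, 18/7, 3]
R4 ← R4 + (1/2)·R2: [0, 0, 5/2, 1/2, 0, -1]
R5 ← R5 + (9/14)·R2: [0, 0, -83/14, 25/14, -24/7, 1]
R4 ← R4 + (35/69)·R3: [0, 0, 0, -26/23, 30/23, 12/23]
R5 ← R5 − (83/69)·R3: [0, 0, 0, 130/23, -150/23, -60/23]
R5 ← R5 + (5)·R4: [0, 0, 0, 0, 0, 0]
4 nonzero rows, so the 5 vectors span a space of dimension 4.
Since 4 < 5, the vectors are linearly dependent.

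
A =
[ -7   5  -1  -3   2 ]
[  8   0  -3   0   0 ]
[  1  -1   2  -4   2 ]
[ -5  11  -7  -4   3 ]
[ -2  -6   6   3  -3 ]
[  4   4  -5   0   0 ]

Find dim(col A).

4

Row reduce to echelon form.
R2 ← R2 + (8/7)·R1: [0, 40/7, -29/7, -24/7, 16/7]
R3 ← R3 + (1/7)·R1: [0, -2/7, 13/7, -31/7, 16/7]
R4 ← R4 − (5/7)·R1: [0, 52/7, -44/7, -13/7, 11/7]
R5 ← R5 − (2/7)·R1: [0, -52/7, 44/7, 27/7, -25/7]
R6 ← R6 + (4/7)·R1: [0, 48/7, -39/7, -12/7, 8/7]
R3 ← R3 + (1/20)·R2: [0, 0, 33/20, -23/5, 12/5]
R4 ← R4 − (13/10)·R2: [0, 0, -9/10, 13/5, -7/5]
R5 ← R5 + (13/10)·R2: [0, 0, 9/10, -3/5, -3/5]
R6 ← R6 − (6/5)·R2: [0, 0, -3/5, 12/5, -8/5]
R4 ← R4 + (6/11)·R3: [0, 0, 0, 1/11, -1/11]
R5 ← R5 − (6/11)·R3: [0, 0, 0, 21/11, -21/11]
R6 ← R6 + (4/11)·R3: [0, 0, 0, 8/11, -8/11]
R5 ← R5 − (21)·R4: [0, 0, 0, 0, 0]
R6 ← R6 − (8)·R4: [0, 0, 0, 0, 0]
Echelon form has 4 nonzero rows, so rank(A) = 4.
The column space has dimension equal to the rank: 4.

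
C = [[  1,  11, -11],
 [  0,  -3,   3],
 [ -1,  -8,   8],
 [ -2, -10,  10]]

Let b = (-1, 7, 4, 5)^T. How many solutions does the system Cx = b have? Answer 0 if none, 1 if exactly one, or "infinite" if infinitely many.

Row reduce the augmented matrix [C | b].
R3 ← R3 + R1: [0, 3, -3, 3]
R4 ← R4 + (2)·R1: [0, 12, -12, 3]
R3 ← R3 + R2: [0, 0, 0, 10]
R4 ← R4 + (4)·R2: [0, 0, 0, 31]
R4 ← R4 − (31/10)·R3: [0, 0, 0, 0]
The echelon form has 3 nonzero rows; the last pivot sits in the augmented column, so rank(C) = 2 but rank([C|b]) = 3.
Since the ranks differ, the system is inconsistent.
It has no solutions.

0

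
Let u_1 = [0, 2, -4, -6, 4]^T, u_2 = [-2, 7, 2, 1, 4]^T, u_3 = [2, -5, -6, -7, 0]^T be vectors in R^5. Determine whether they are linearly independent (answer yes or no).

no

Form the matrix with these vectors as rows and row reduce.
Swap R1 ↔ R2
R3 ← R3 + R1: [0, 2, -4, -6, 4]
R3 ← R3 − R2: [0, 0, 0, 0, 0]
2 nonzero rows, so the 3 vectors span a space of dimension 2.
Since 2 < 3, the vectors are linearly dependent.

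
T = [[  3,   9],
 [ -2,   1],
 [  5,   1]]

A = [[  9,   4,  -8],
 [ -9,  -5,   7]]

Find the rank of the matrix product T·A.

2

First compute TA:
[[-54, -33,  39],
 [-27, -13,  23],
 [ 36,  15, -33]]
Now row reduce the product.
R2 ← R2 − (1/2)·R1: [0, 7/2, 7/2]
R3 ← R3 + (2/3)·R1: [0, -7, -7]
R3 ← R3 + (2)·R2: [0, 0, 0]
2 nonzero rows, so rank(TA) = 2.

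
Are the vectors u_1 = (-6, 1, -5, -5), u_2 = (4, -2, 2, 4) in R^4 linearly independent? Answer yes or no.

yes

Form the matrix with these vectors as rows and row reduce.
R2 ← R2 + (2/3)·R1: [0, -4/3, -4/3, 2/3]
2 nonzero rows, so the 2 vectors span a space of dimension 2.
Since 2 = 2, the vectors are linearly independent.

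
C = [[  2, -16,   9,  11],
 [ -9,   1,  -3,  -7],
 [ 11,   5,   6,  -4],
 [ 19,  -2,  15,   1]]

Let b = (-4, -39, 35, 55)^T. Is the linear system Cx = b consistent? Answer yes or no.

Row reduce the augmented matrix [C | b].
R2 ← R2 + (9/2)·R1: [0, -71, 75/2, 85/2, -57]
R3 ← R3 − (11/2)·R1: [0, 93, -87/2, -129/2, 57]
R4 ← R4 − (19/2)·R1: [0, 150, -141/2, -207/2, 93]
R3 ← R3 + (93/71)·R2: [0, 0, 399/71, -627/71, -1254/71]
R4 ← R4 + (150/71)·R2: [0, 0, 1239/142, -1947/142, -1947/71]
R4 ← R4 − (59/38)·R3: [0, 0, 0, 0, 0]
The echelon form has 3 nonzero rows, and every pivot lies in the first 4 columns, so rank(C) = rank([C|b]) = 3.
The system is consistent.

yes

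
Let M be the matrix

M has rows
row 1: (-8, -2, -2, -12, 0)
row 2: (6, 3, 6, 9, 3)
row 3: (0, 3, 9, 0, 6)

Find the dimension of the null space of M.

3

Row reduce to echelon form.
R2 ← R2 + (3/4)·R1: [0, 3/2, 9/2, 0, 3]
R3 ← R3 − (2)·R2: [0, 0, 0, 0, 0]
2 nonzero rows, so rank(M) = 2.
M has 5 columns; by rank–nullity, nullity = 5 − 2 = 3.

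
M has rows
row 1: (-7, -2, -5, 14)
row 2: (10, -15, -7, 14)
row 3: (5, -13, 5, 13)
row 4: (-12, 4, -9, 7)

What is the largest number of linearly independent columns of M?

Row reduce to echelon form.
R2 ← R2 + (10/7)·R1: [0, -125/7, -99/7, 34]
R3 ← R3 + (5/7)·R1: [0, -101/7, 10/7, 23]
R4 ← R4 − (12/7)·R1: [0, 52/7, -3/7, -17]
R3 ← R3 − (101/125)·R2: [0, 0, 1607/125, -559/125]
R4 ← R4 + (52/125)·R2: [0, 0, -789/125, -357/125]
R4 ← R4 + (789/1607)·R3: [0, 0, 0, -8118/1607]
Echelon form has 4 nonzero rows, so rank(M) = 4.
The rank gives the maximum number of linearly independent columns: 4.

4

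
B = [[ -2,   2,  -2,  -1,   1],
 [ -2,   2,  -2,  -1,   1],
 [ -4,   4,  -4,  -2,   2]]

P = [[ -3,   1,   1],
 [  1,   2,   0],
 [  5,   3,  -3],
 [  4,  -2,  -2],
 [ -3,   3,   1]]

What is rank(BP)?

1

First compute BP:
[[ -9,   1,   7],
 [ -9,   1,   7],
 [-18,   2,  14]]
Now row reduce the product.
R2 ← R2 − R1: [0, 0, 0]
R3 ← R3 − (2)·R1: [0, 0, 0]
1 nonzero row, so rank(BP) = 1.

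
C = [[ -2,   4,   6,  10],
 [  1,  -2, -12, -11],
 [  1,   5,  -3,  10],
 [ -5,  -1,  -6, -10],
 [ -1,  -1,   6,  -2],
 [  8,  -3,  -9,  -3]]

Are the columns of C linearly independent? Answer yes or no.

Row reduce C to echelon form.
R2 ← R2 + (1/2)·R1: [0, 0, -9, -6]
R3 ← R3 + (1/2)·R1: [0, 7, 0, 15]
R4 ← R4 − (5/2)·R1: [0, -11, -21, -35]
R5 ← R5 − (1/2)·R1: [0, -3, 3, -7]
R6 ← R6 + (4)·R1: [0, 13, 15, 37]
Swap R2 ↔ R3
R4 ← R4 + (11/7)·R2: [0, 0, -21, -80/7]
R5 ← R5 + (3/7)·R2: [0, 0, 3, -4/7]
R6 ← R6 − (13/7)·R2: [0, 0, 15, 64/7]
R4 ← R4 − (7/3)·R3: [0, 0, 0, 18/7]
R5 ← R5 + (1/3)·R3: [0, 0, 0, -18/7]
R6 ← R6 + (5/3)·R3: [0, 0, 0, -6/7]
R5 ← R5 + R4: [0, 0, 0, 0]
R6 ← R6 + (1/3)·R4: [0, 0, 0, 0]
4 pivots among 4 columns.
Every column is a pivot column, so the columns are linearly independent.

yes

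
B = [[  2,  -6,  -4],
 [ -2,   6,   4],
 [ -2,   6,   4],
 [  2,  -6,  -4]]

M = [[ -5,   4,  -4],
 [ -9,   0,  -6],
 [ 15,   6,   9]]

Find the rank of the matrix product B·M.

1

First compute BM:
[[-16, -16,  -8],
 [ 16,  16,   8],
 [ 16,  16,   8],
 [-16, -16,  -8]]
Now row reduce the product.
R2 ← R2 + R1: [0, 0, 0]
R3 ← R3 + R1: [0, 0, 0]
R4 ← R4 − R1: [0, 0, 0]
1 nonzero row, so rank(BM) = 1.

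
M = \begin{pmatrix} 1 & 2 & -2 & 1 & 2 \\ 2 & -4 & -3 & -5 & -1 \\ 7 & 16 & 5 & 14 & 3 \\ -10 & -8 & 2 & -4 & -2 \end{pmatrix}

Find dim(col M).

Row reduce to echelon form.
R2 ← R2 − (2)·R1: [0, -8, 1, -7, -5]
R3 ← R3 − (7)·R1: [0, 2, 19, 7, -11]
R4 ← R4 + (10)·R1: [0, 12, -18, 6, 18]
R3 ← R3 + (1/4)·R2: [0, 0, 77/4, 21/4, -49/4]
R4 ← R4 + (3/2)·R2: [0, 0, -33/2, -9/2, 21/2]
R4 ← R4 + (6/7)·R3: [0, 0, 0, 0, 0]
Echelon form has 3 nonzero rows, so rank(M) = 3.
The column space has dimension equal to the rank: 3.

3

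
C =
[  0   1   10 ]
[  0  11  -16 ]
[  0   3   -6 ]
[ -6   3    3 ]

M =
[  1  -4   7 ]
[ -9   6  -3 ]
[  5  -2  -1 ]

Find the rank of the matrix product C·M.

First compute CM:
[[ 41, -14, -13],
 [-179,  98, -17],
 [-57,  30,  -3],
 [-18,  36, -54]]
Now row reduce the product.
R2 ← R2 + (179/41)·R1: [0, 1512/41, -3024/41]
R3 ← R3 + (57/41)·R1: [0, 432/41, -864/41]
R4 ← R4 + (18/41)·R1: [0, 1224/41, -2448/41]
R3 ← R3 − (2/7)·R2: [0, 0, 0]
R4 ← R4 − (17/21)·R2: [0, 0, 0]
2 nonzero rows, so rank(CM) = 2.

2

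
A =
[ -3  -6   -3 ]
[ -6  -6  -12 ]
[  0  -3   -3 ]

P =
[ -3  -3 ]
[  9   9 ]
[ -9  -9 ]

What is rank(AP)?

1

First compute AP:
[[-18, -18],
 [ 72,  72],
 [  0,   0]]
Now row reduce the product.
R2 ← R2 + (4)·R1: [0, 0]
1 nonzero row, so rank(AP) = 1.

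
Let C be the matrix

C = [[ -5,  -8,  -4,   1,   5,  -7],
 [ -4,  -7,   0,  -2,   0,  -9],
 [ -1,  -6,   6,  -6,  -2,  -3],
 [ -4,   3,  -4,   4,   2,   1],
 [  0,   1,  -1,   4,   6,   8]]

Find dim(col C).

Row reduce to echelon form.
R2 ← R2 − (4/5)·R1: [0, -3/5, 16/5, -14/5, -4, -17/5]
R3 ← R3 − (1/5)·R1: [0, -22/5, 34/5, -31/5, -3, -8/5]
R4 ← R4 − (4/5)·R1: [0, 47/5, -4/5, 16/5, -2, 33/5]
R3 ← R3 − (22/3)·R2: [0, 0, -50/3, 43/3, 79/3, 70/3]
R4 ← R4 + (47/3)·R2: [0, 0, 148/3, -122/3, -194/3, -140/3]
R5 ← R5 + (5/3)·R2: [0, 0, 13/3, -2/3, -2/3, 7/3]
R4 ← R4 + (74/25)·R3: [0, 0, 0, 44/25, 332/25, 112/5]
R5 ← R5 + (13/50)·R3: [0, 0, 0, 153/50, 309/50, 42/5]
R5 ← R5 − (153/88)·R4: [0, 0, 0, 0, -186/11, -336/11]
Echelon form has 5 nonzero rows, so rank(C) = 5.
The column space has dimension equal to the rank: 5.

5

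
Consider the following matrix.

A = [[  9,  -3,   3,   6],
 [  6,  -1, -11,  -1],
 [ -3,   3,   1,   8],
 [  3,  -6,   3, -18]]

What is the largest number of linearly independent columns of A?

3

Row reduce to echelon form.
R2 ← R2 − (2/3)·R1: [0, 1, -13, -5]
R3 ← R3 + (1/3)·R1: [0, 2, 2, 10]
R4 ← R4 − (1/3)·R1: [0, -5, 2, -20]
R3 ← R3 − (2)·R2: [0, 0, 28, 20]
R4 ← R4 + (5)·R2: [0, 0, -63, -45]
R4 ← R4 + (9/4)·R3: [0, 0, 0, 0]
Echelon form has 3 nonzero rows, so rank(A) = 3.
The rank gives the maximum number of linearly independent columns: 3.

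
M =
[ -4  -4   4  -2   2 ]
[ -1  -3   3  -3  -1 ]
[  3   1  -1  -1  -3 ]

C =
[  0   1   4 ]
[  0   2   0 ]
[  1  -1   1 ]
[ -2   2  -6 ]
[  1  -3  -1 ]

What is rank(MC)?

First compute MC:
[[ 10, -26,  -2],
 [  8, -13,  18],
 [ -2,  13,  20]]
Now row reduce the product.
R2 ← R2 − (4/5)·R1: [0, 39/5, 98/5]
R3 ← R3 + (1/5)·R1: [0, 39/5, 98/5]
R3 ← R3 − R2: [0, 0, 0]
2 nonzero rows, so rank(MC) = 2.

2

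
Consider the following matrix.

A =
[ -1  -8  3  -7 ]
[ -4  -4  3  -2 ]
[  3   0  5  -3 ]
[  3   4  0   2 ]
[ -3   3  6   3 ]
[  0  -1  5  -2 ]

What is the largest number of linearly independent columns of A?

Row reduce to echelon form.
R2 ← R2 − (4)·R1: [0, 28, -9, 26]
R3 ← R3 + (3)·R1: [0, -24, 14, -24]
R4 ← R4 + (3)·R1: [0, -20, 9, -19]
R5 ← R5 − (3)·R1: [0, 27, -3, 24]
R3 ← R3 + (6/7)·R2: [0, 0, 44/7, -12/7]
R4 ← R4 + (5/7)·R2: [0, 0, 18/7, -3/7]
R5 ← R5 − (27/28)·R2: [0, 0, 159/28, -15/14]
R6 ← R6 + (1/28)·R2: [0, 0, 131/28, -15/14]
R4 ← R4 − (9/22)·R3: [0, 0, 0, 3/11]
R5 ← R5 − (159/176)·R3: [0, 0, 0, 21/44]
R6 ← R6 − (131/176)·R3: [0, 0, 0, 9/44]
R5 ← R5 − (7/4)·R4: [0, 0, 0, 0]
R6 ← R6 − (3/4)·R4: [0, 0, 0, 0]
Echelon form has 4 nonzero rows, so rank(A) = 4.
The rank gives the maximum number of linearly independent columns: 4.

4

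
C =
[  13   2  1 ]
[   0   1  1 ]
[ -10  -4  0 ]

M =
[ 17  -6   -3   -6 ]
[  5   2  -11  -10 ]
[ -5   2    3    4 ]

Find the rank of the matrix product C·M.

3

First compute CM:
[[226, -72, -58, -94],
 [  0,   4,  -8,  -6],
 [-190,  52,  74, 100]]
Now row reduce the product.
R3 ← R3 + (95/113)·R1: [0, -964/113, 2852/113, 2370/113]
R3 ← R3 + (241/113)·R2: [0, 0, 924/113, 924/113]
3 nonzero rows, so rank(CM) = 3.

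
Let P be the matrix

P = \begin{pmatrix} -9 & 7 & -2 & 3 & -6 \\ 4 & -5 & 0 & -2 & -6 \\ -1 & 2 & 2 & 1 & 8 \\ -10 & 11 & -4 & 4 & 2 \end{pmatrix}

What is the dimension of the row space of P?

Row reduce to echelon form.
R2 ← R2 + (4/9)·R1: [0, -17/9, -8/9, -2/3, -26/3]
R3 ← R3 − (1/9)·R1: [0, 11/9, 20/9, 2/3, 26/3]
R4 ← R4 − (10/9)·R1: [0, 29/9, -16/9, 2/3, 26/3]
R3 ← R3 + (11/17)·R2: [0, 0, 28/17, 4/17, 52/17]
R4 ← R4 + (29/17)·R2: [0, 0, -56/17, -8/17, -104/17]
R4 ← R4 + (2)·R3: [0, 0, 0, 0, 0]
Echelon form has 3 nonzero rows, so rank(P) = 3.
The row space has dimension equal to the rank: 3.

3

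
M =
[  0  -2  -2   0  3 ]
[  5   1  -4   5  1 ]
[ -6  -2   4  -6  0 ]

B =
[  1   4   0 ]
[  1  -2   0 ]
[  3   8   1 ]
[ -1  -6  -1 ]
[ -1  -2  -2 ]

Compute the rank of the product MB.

2

First compute MB:
[[-11, -18,  -8],
 [-12, -46, -11],
 [ 10,  48,  10]]
Now row reduce the product.
R2 ← R2 − (12/11)·R1: [0, -290/11, -25/11]
R3 ← R3 + (10/11)·R1: [0, 348/11, 30/11]
R3 ← R3 + (6/5)·R2: [0, 0, 0]
2 nonzero rows, so rank(MB) = 2.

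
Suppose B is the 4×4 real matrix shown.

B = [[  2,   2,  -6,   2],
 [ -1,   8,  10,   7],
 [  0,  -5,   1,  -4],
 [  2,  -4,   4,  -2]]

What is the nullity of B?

Row reduce to echelon form.
R2 ← R2 + (1/2)·R1: [0, 9, 7, 8]
R4 ← R4 − R1: [0, -6, 10, -4]
R3 ← R3 + (5/9)·R2: [0, 0, 44/9, 4/9]
R4 ← R4 + (2/3)·R2: [0, 0, 44/3, 4/3]
R4 ← R4 − (3)·R3: [0, 0, 0, 0]
3 nonzero rows, so rank(B) = 3.
B has 4 columns; by rank–nullity, nullity = 4 − 3 = 1.

1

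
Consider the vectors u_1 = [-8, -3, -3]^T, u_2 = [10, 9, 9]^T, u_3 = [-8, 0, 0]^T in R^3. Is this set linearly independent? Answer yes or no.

Form the matrix with these vectors as rows and row reduce.
R2 ← R2 + (5/4)·R1: [0, 21/4, 21/4]
R3 ← R3 − R1: [0, 3, 3]
R3 ← R3 − (4/7)·R2: [0, 0, 0]
2 nonzero rows, so the 3 vectors span a space of dimension 2.
Since 2 < 3, the vectors are linearly dependent.

no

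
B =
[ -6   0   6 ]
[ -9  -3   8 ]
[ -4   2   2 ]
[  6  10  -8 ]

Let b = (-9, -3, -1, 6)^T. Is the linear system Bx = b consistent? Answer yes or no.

Row reduce the augmented matrix [B | b].
R2 ← R2 − (3/2)·R1: [0, -3, -1, 21/2]
R3 ← R3 − (2/3)·R1: [0, 2, -2, 5]
R4 ← R4 + R1: [0, 10, -2, -3]
R3 ← R3 + (2/3)·R2: [0, 0, -8/3, 12]
R4 ← R4 + (10/3)·R2: [0, 0, -16/3, 32]
R4 ← R4 − (2)·R3: [0, 0, 0, 8]
The echelon form has 4 nonzero rows; the last pivot sits in the augmented column, so rank(B) = 3 but rank([B|b]) = 4.
Since the ranks differ, the system is inconsistent.

no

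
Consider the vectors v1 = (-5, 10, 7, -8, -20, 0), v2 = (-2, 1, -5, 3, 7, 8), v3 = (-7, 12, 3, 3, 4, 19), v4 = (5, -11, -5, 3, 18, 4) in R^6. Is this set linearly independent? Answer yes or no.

yes

Form the matrix with these vectors as rows and row reduce.
R2 ← R2 − (2/5)·R1: [0, -3, -39/5, 31/5, 15, 8]
R3 ← R3 − (7/5)·R1: [0, -2, -34/5, 71/5, 32, 19]
R4 ← R4 + R1: [0, -1, 2, -5, -2, 4]
R3 ← R3 − (2/3)·R2: [0, 0, -8/5, 151/15, 22, 41/3]
R4 ← R4 − (1/3)·R2: [0, 0, 23/5, -106/15, -7, 4/3]
R4 ← R4 + (23/8)·R3: [0, 0, 0, 175/8, 225/4, 325/8]
4 nonzero rows, so the 4 vectors span a space of dimension 4.
Since 4 = 4, the vectors are linearly independent.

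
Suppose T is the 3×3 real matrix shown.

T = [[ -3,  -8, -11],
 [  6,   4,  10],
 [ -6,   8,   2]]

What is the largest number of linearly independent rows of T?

2

Row reduce to echelon form.
R2 ← R2 + (2)·R1: [0, -12, -12]
R3 ← R3 − (2)·R1: [0, 24, 24]
R3 ← R3 + (2)·R2: [0, 0, 0]
Echelon form has 2 nonzero rows, so rank(T) = 2.
The rank gives the maximum number of linearly independent rows: 2.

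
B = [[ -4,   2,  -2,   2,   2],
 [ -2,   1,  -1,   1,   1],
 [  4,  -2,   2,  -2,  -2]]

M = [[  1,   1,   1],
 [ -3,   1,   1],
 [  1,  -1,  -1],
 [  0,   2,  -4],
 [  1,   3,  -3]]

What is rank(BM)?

First compute BM:
[[-10,  10, -14],
 [ -5,   5,  -7],
 [ 10, -10,  14]]
Now row reduce the product.
R2 ← R2 − (1/2)·R1: [0, 0, 0]
R3 ← R3 + R1: [0, 0, 0]
1 nonzero row, so rank(BM) = 1.

1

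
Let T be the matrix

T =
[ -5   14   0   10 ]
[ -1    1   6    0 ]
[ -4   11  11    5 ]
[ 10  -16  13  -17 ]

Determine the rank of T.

4

Row reduce to echelon form.
R2 ← R2 − (1/5)·R1: [0, -9/5, 6, -2]
R3 ← R3 − (4/5)·R1: [0, -1/5, 11, -3]
R4 ← R4 + (2)·R1: [0, 12, 13, 3]
R3 ← R3 − (1/9)·R2: [0, 0, 31/3, -25/9]
R4 ← R4 + (20/3)·R2: [0, 0, 53, -31/3]
R4 ← R4 − (159/31)·R3: [0, 0, 0, 364/93]
Echelon form has 4 nonzero rows, so rank(T) = 4.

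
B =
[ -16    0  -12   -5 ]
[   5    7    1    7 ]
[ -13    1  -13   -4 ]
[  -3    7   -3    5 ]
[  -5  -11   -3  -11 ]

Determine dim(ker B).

Row reduce to echelon form.
R2 ← R2 + (5/16)·R1: [0, 7, -11/4, 87/16]
R3 ← R3 − (13/16)·R1: [0, 1, -13/4, 1/16]
R4 ← R4 − (3/16)·R1: [0, 7, -3/4, 95/16]
R5 ← R5 − (5/16)·R1: [0, -11, 3/4, -151/16]
R3 ← R3 − (1/7)·R2: [0, 0, -20/7, -5/7]
R4 ← R4 − R2: [0, 0, 2, 1/2]
R5 ← R5 + (11/7)·R2: [0, 0, -25/7, -25/28]
R4 ← R4 + (7/10)·R3: [0, 0, 0, 0]
R5 ← R5 − (5/4)·R3: [0, 0, 0, 0]
3 nonzero rows, so rank(B) = 3.
B has 4 columns; by rank–nullity, nullity = 4 − 3 = 1.

1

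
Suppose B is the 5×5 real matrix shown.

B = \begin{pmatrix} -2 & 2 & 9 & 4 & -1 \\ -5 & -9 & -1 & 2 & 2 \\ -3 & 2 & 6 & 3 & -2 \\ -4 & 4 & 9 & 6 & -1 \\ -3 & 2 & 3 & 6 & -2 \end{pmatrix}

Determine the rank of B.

5

Row reduce to echelon form.
R2 ← R2 − (5/2)·R1: [0, -14, -47/2, -8, 9/2]
R3 ← R3 − (3/2)·R1: [0, -1, -15/2, -3, -1/2]
R4 ← R4 − (2)·R1: [0, 0, -9, -2, 1]
R5 ← R5 − (3/2)·R1: [0, -1, -21/2, 0, -1/2]
R3 ← R3 − (1/14)·R2: [0, 0, -163/28, -17/7, -23/28]
R5 ← R5 − (1/14)·R2: [0, 0, -247/28, 4/7, -23/28]
R4 ← R4 − (252/163)·R3: [0, 0, 0, 286/163, 370/163]
R5 ← R5 − (247/163)·R3: [0, 0, 0, 693/163, 69/163]
R5 ← R5 − (63/26)·R4: [0, 0, 0, 0, -66/13]
Echelon form has 5 nonzero rows, so rank(B) = 5.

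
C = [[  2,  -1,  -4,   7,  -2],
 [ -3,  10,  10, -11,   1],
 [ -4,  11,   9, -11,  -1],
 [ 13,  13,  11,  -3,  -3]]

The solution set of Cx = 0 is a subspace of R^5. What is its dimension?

Row reduce to echelon form.
R2 ← R2 + (3/2)·R1: [0, 17/2, 4, -1/2, -2]
R3 ← R3 + (2)·R1: [0, 9, 1, 3, -5]
R4 ← R4 − (13/2)·R1: [0, 39/2, 37, -97/2, 10]
R3 ← R3 − (18/17)·R2: [0, 0, -55/17, 60/17, -49/17]
R4 ← R4 − (39/17)·R2: [0, 0, 473/17, -805/17, 248/17]
R4 ← R4 + (43/5)·R3: [0, 0, 0, -17, -51/5]
4 nonzero rows, so rank(C) = 4.
C has 5 columns; by rank–nullity, nullity = 5 − 4 = 1.

1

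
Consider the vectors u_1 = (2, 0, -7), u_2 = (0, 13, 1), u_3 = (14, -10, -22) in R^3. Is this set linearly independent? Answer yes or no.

Form the matrix with these vectors as rows and row reduce.
R3 ← R3 − (7)·R1: [0, -10, 27]
R3 ← R3 + (10/13)·R2: [0, 0, 361/13]
3 nonzero rows, so the 3 vectors span a space of dimension 3.
Since 3 = 3, the vectors are linearly independent.

yes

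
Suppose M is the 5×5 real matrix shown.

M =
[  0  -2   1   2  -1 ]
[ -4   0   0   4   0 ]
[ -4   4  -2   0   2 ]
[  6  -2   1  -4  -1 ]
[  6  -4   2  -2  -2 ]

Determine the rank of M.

2

Row reduce to echelon form.
Swap R1 ↔ R2
R3 ← R3 − R1: [0, 4, -2, -4, 2]
R4 ← R4 + (3/2)·R1: [0, -2, 1, 2, -1]
R5 ← R5 + (3/2)·R1: [0, -4, 2, 4, -2]
R3 ← R3 + (2)·R2: [0, 0, 0, 0, 0]
R4 ← R4 − R2: [0, 0, 0, 0, 0]
R5 ← R5 − (2)·R2: [0, 0, 0, 0, 0]
Echelon form has 2 nonzero rows, so rank(M) = 2.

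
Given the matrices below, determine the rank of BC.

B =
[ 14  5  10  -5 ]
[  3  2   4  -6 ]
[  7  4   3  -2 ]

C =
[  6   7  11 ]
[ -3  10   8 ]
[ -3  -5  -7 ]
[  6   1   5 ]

First compute BC:
[[  9,  93,  99],
 [-36,  15,  -9],
 [  9,  72,  78]]
Now row reduce the product.
R2 ← R2 + (4)·R1: [0, 387, 387]
R3 ← R3 − R1: [0, -21, -21]
R3 ← R3 + (7/129)·R2: [0, 0, 0]
2 nonzero rows, so rank(BC) = 2.

2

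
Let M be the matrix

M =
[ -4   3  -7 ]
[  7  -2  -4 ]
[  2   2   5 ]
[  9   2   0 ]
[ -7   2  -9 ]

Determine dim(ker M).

0

Row reduce to echelon form.
R2 ← R2 + (7/4)·R1: [0, 13/4, -65/4]
R3 ← R3 + (1/2)·R1: [0, 7/2, 3/2]
R4 ← R4 + (9/4)·R1: [0, 35/4, -63/4]
R5 ← R5 − (7/4)·R1: [0, -13/4, 13/4]
R3 ← R3 − (14/13)·R2: [0, 0, 19]
R4 ← R4 − (35/13)·R2: [0, 0, 28]
R5 ← R5 + R2: [0, 0, -13]
R4 ← R4 − (28/19)·R3: [0, 0, 0]
R5 ← R5 + (13/19)·R3: [0, 0, 0]
3 nonzero rows, so rank(M) = 3.
M has 3 columns; by rank–nullity, nullity = 3 − 3 = 0.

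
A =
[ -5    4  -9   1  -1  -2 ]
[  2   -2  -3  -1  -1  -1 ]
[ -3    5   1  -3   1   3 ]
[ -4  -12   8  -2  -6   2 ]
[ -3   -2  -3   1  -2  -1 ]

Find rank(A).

Row reduce to echelon form.
R2 ← R2 + (2/5)·R1: [0, -2/5, -33/5, -3/5, -7/5, -9/5]
R3 ← R3 − (3/5)·R1: [0, 13/5, 32/5, -18/5, 8/5, 21/5]
R4 ← R4 − (4/5)·R1: [0, -76/5, 76/5, -14/5, -26/5, 18/5]
R5 ← R5 − (3/5)·R1: [0, -22/5, 12/5, 2/5, -7/5, 1/5]
R3 ← R3 + (13/2)·R2: [0, 0, -73/2, -15/2, -15/2, -15/2]
R4 ← R4 − (38)·R2: [0, 0, 266, 20, 48, 72]
R5 ← R5 − (11)·R2: [0, 0, 75, 7, 14, 20]
R4 ← R4 + (532/73)·R3: [0, 0, 0, -2530/73, -486/73, 1266/73]
R5 ← R5 + (150/73)·R3: [0, 0, 0, -614/73, -103/73, 335/73]
R5 ← R5 − (307/1265)·R4: [0, 0, 0, 0, 259/1265, 481/1265]
Echelon form has 5 nonzero rows, so rank(A) = 5.

5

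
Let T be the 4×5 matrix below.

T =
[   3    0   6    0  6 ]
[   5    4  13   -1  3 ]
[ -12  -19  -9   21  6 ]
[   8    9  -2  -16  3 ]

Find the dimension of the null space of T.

Row reduce to echelon form.
R2 ← R2 − (5/3)·R1: [0, 4, 3, -1, -7]
R3 ← R3 + (4)·R1: [0, -19, 15, 21, 30]
R4 ← R4 − (8/3)·R1: [0, 9, -18, -16, -13]
R3 ← R3 + (19/4)·R2: [0, 0, 117/4, 65/4, -13/4]
R4 ← R4 − (9/4)·R2: [0, 0, -99/4, -55/4, 11/4]
R4 ← R4 + (11/13)·R3: [0, 0, 0, 0, 0]
3 nonzero rows, so rank(T) = 3.
T has 5 columns; by rank–nullity, nullity = 5 − 3 = 2.

2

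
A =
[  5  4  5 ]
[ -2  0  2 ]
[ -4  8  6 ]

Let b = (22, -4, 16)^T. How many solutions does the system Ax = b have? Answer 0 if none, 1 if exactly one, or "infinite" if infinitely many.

1

Row reduce the augmented matrix [A | b].
R2 ← R2 + (2/5)·R1: [0, 8/5, 4, 24/5]
R3 ← R3 + (4/5)·R1: [0, 56/5, 10, 168/5]
R3 ← R3 − (7)·R2: [0, 0, -18, 0]
The echelon form has 3 nonzero rows, and every pivot lies in the first 3 columns, so rank(A) = rank([A|b]) = 3.
The system is consistent.
rank = 3 = number of unknowns, so the solution is unique.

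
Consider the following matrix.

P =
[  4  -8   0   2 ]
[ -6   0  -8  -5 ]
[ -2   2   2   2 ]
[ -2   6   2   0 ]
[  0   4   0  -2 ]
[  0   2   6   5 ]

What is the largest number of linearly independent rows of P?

Row reduce to echelon form.
R2 ← R2 + (3/2)·R1: [0, -12, -8, -2]
R3 ← R3 + (1/2)·R1: [0, -2, 2, 3]
R4 ← R4 + (1/2)·R1: [0, 2, 2, 1]
R3 ← R3 − (1/6)·R2: [0, 0, 10/3, 10/3]
R4 ← R4 + (1/6)·R2: [0, 0, 2/3, 2/3]
R5 ← R5 + (1/3)·R2: [0, 0, -8/3, -8/3]
R6 ← R6 + (1/6)·R2: [0, 0, 14/3, 14/3]
R4 ← R4 − (1/5)·R3: [0, 0, 0, 0]
R5 ← R5 + (4/5)·R3: [0, 0, 0, 0]
R6 ← R6 − (7/5)·R3: [0, 0, 0, 0]
Echelon form has 3 nonzero rows, so rank(P) = 3.
The rank gives the maximum number of linearly independent rows: 3.

3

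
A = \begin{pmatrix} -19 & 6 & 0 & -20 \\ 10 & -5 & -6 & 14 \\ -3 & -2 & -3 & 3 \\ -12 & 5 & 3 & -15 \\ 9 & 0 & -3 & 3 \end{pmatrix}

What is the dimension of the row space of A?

3

Row reduce to echelon form.
R2 ← R2 + (10/19)·R1: [0, -35/19, -6, 66/19]
R3 ← R3 − (3/19)·R1: [0, -56/19, -3, 117/19]
R4 ← R4 − (12/19)·R1: [0, 23/19, 3, -45/19]
R5 ← R5 + (9/19)·R1: [0, 54/19, -3, -123/19]
R3 ← R3 − (8/5)·R2: [0, 0, 33/5, 3/5]
R4 ← R4 + (23/35)·R2: [0, 0, -33/35, -3/35]
R5 ← R5 + (54/35)·R2: [0, 0, -429/35, -39/35]
R4 ← R4 + (1/7)·R3: [0, 0, 0, 0]
R5 ← R5 + (13/7)·R3: [0, 0, 0, 0]
Echelon form has 3 nonzero rows, so rank(A) = 3.
The row space has dimension equal to the rank: 3.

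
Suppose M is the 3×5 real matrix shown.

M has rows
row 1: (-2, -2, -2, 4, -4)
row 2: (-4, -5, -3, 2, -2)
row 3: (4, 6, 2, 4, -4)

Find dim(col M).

Row reduce to echelon form.
R2 ← R2 − (2)·R1: [0, -1, 1, -6, 6]
R3 ← R3 + (2)·R1: [0, 2, -2, 12, -12]
R3 ← R3 + (2)·R2: [0, 0, 0, 0, 0]
Echelon form has 2 nonzero rows, so rank(M) = 2.
The column space has dimension equal to the rank: 2.

2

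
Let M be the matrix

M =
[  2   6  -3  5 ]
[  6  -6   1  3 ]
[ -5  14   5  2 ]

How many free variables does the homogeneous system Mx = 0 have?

Row reduce to echelon form.
R2 ← R2 − (3)·R1: [0, -24, 10, -12]
R3 ← R3 + (5/2)·R1: [0, 29, -5/2, 29/2]
R3 ← R3 + (29/24)·R2: [0, 0, 115/12, 0]
3 nonzero rows, so rank(M) = 3.
M has 4 columns; by rank–nullity, nullity = 4 − 3 = 1.

1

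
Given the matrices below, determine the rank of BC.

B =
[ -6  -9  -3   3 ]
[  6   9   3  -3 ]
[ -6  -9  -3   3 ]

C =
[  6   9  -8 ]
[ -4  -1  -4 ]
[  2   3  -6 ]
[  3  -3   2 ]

First compute BC:
[[  3, -63, 108],
 [ -3,  63, -108],
 [  3, -63, 108]]
Now row reduce the product.
R2 ← R2 + R1: [0, 0, 0]
R3 ← R3 − R1: [0, 0, 0]
1 nonzero row, so rank(BC) = 1.

1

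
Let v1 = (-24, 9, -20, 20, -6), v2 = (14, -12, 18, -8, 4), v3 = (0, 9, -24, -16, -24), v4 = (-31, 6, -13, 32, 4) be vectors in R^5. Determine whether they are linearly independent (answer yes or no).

yes

Form the matrix with these vectors as rows and row reduce.
R2 ← R2 + (7/12)·R1: [0, -27/4, 19/3, 11/3, 1/2]
R4 ← R4 − (31/24)·R1: [0, -45/8, 77/6, 37/6, 47/4]
R3 ← R3 + (4/3)·R2: [0, 0, -140/9, -100/9, -70/3]
R4 ← R4 − (5/6)·R2: [0, 0, 68/9, 28/9, 34/3]
R4 ← R4 + (17/35)·R3: [0, 0, 0, -16/7, 0]
4 nonzero rows, so the 4 vectors span a space of dimension 4.
Since 4 = 4, the vectors are linearly independent.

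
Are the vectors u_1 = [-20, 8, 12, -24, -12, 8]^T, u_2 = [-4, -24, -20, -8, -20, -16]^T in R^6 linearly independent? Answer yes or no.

yes

Form the matrix with these vectors as rows and row reduce.
R2 ← R2 − (1/5)·R1: [0, -128/5, -112/5, -16/5, -88/5, -88/5]
2 nonzero rows, so the 2 vectors span a space of dimension 2.
Since 2 = 2, the vectors are linearly independent.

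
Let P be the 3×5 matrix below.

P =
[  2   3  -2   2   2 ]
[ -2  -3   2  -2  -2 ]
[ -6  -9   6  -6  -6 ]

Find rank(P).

1

Row reduce to echelon form.
R2 ← R2 + R1: [0, 0, 0, 0, 0]
R3 ← R3 + (3)·R1: [0, 0, 0, 0, 0]
Echelon form has 1 nonzero row, so rank(P) = 1.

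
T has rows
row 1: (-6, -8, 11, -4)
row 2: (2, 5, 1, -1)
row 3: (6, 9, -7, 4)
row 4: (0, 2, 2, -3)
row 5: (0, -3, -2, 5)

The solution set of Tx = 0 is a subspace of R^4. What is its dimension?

Row reduce to echelon form.
R2 ← R2 + (1/3)·R1: [0, 7/3, 14/3, -7/3]
R3 ← R3 + R1: [0, 1, 4, 0]
R3 ← R3 − (3/7)·R2: [0, 0, 2, 1]
R4 ← R4 − (6/7)·R2: [0, 0, -2, -1]
R5 ← R5 + (9/7)·R2: [0, 0, 4, 2]
R4 ← R4 + R3: [0, 0, 0, 0]
R5 ← R5 − (2)·R3: [0, 0, 0, 0]
3 nonzero rows, so rank(T) = 3.
T has 4 columns; by rank–nullity, nullity = 4 − 3 = 1.

1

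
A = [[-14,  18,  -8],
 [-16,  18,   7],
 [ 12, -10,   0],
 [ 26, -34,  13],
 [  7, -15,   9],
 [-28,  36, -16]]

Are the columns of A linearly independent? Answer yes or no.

yes

Row reduce A to echelon form.
R2 ← R2 − (8/7)·R1: [0, -18/7, 113/7]
R3 ← R3 + (6/7)·R1: [0, 38/7, -48/7]
R4 ← R4 + (13/7)·R1: [0, -4/7, -13/7]
R5 ← R5 + (1/2)·R1: [0, -6, 5]
R6 ← R6 − (2)·R1: [0, 0, 0]
R3 ← R3 + (19/9)·R2: [0, 0, 245/9]
R4 ← R4 − (2/9)·R2: [0, 0, -49/9]
R5 ← R5 − (7/3)·R2: [0, 0, -98/3]
R4 ← R4 + (1/5)·R3: [0, 0, 0]
R5 ← R5 + (6/5)·R3: [0, 0, 0]
3 pivots among 3 columns.
Every column is a pivot column, so the columns are linearly independent.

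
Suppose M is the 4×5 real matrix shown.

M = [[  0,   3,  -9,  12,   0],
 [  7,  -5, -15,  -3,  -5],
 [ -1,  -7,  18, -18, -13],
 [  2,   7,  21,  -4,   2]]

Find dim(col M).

4

Row reduce to echelon form.
Swap R1 ↔ R2
R3 ← R3 + (1/7)·R1: [0, -54/7, 111/7, -129/7, -96/7]
R4 ← R4 − (2/7)·R1: [0, 59/7, 177/7, -22/7, 24/7]
R3 ← R3 + (18/7)·R2: [0, 0, -51/7, 87/7, -96/7]
R4 ← R4 − (59/21)·R2: [0, 0, 354/7, -258/7, 24/7]
R4 ← R4 + (118/17)·R3: [0, 0, 0, 840/17, -1560/17]
Echelon form has 4 nonzero rows, so rank(M) = 4.
The column space has dimension equal to the rank: 4.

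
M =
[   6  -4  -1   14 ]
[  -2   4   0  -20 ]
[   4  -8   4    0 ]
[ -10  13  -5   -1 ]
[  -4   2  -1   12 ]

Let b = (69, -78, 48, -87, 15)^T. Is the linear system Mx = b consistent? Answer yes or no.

yes

Row reduce the augmented matrix [M | b].
R2 ← R2 + (1/3)·R1: [0, 8/3, -1/3, -46/3, -55]
R3 ← R3 − (2/3)·R1: [0, -16/3, 14/3, -28/3, 2]
R4 ← R4 + (5/3)·R1: [0, 19/3, -20/3, 67/3, 28]
R5 ← R5 + (2/3)·R1: [0, -2/3, -5/3, 64/3, 61]
R3 ← R3 + (2)·R2: [0, 0, 4, -40, -108]
R4 ← R4 − (19/8)·R2: [0, 0, -47/8, 235/4, 1269/8]
R5 ← R5 + (1/4)·R2: [0, 0, -7/4, 35/2, 189/4]
R4 ← R4 + (47/32)·R3: [0, 0, 0, 0, 0]
R5 ← R5 + (7/16)·R3: [0, 0, 0, 0, 0]
The echelon form has 3 nonzero rows, and every pivot lies in the first 4 columns, so rank(M) = rank([M|b]) = 3.
The system is consistent.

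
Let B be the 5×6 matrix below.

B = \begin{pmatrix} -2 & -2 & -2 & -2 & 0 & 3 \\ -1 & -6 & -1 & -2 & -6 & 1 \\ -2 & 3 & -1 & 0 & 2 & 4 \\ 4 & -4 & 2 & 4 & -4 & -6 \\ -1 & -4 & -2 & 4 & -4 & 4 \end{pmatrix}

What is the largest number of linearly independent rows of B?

4

Row reduce to echelon form.
R2 ← R2 − (1/2)·R1: [0, -5, 0, -1, -6, -1/2]
R3 ← R3 − R1: [0, 5, 1, 2, 2, 1]
R4 ← R4 + (2)·R1: [0, -8, -2, 0, -4, 0]
R5 ← R5 − (1/2)·R1: [0, -3, -1, 5, -4, 5/2]
R3 ← R3 + R2: [0, 0, 1, 1, -4, 1/2]
R4 ← R4 − (8/5)·R2: [0, 0, -2, 8/5, 28/5, 4/5]
R5 ← R5 − (3/5)·R2: [0, 0, -1, 28/5, -2/5, 14/5]
R4 ← R4 + (2)·R3: [0, 0, 0, 18/5, -12/5, 9/5]
R5 ← R5 + R3: [0, 0, 0, 33/5, -22/5, 33/10]
R5 ← R5 − (11/6)·R4: [0, 0, 0, 0, 0, 0]
Echelon form has 4 nonzero rows, so rank(B) = 4.
The rank gives the maximum number of linearly independent rows: 4.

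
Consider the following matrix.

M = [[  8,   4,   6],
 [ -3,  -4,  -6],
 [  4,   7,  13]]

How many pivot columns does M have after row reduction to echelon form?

Row reduce to echelon form.
R2 ← R2 + (3/8)·R1: [0, -5/2, -15/4]
R3 ← R3 − (1/2)·R1: [0, 5, 10]
R3 ← R3 + (2)·R2: [0, 0, 5/2]
Echelon form has 3 nonzero rows, so rank(M) = 3.
Each nonzero row contributes one pivot column: 3 pivot columns.

3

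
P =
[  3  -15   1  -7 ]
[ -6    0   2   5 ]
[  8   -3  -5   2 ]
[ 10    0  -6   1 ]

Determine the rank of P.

Row reduce to echelon form.
R2 ← R2 + (2)·R1: [0, -30, 4, -9]
R3 ← R3 − (8/3)·R1: [0, 37, -23/3, 62/3]
R4 ← R4 − (10/3)·R1: [0, 50, -28/3, 73/3]
R3 ← R3 + (37/30)·R2: [0, 0, -41/15, 287/30]
R4 ← R4 + (5/3)·R2: [0, 0, -8/3, 28/3]
R4 ← R4 − (40/41)·R3: [0, 0, 0, 0]
Echelon form has 3 nonzero rows, so rank(P) = 3.

3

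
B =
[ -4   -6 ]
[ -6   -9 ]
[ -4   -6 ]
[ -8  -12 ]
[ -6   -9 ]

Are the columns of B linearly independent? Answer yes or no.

no

Row reduce B to echelon form.
R2 ← R2 − (3/2)·R1: [0, 0]
R3 ← R3 − R1: [0, 0]
R4 ← R4 − (2)·R1: [0, 0]
R5 ← R5 − (3/2)·R1: [0, 0]
1 pivot among 2 columns.
Only 1 < 2 pivot columns, so the columns are linearly dependent.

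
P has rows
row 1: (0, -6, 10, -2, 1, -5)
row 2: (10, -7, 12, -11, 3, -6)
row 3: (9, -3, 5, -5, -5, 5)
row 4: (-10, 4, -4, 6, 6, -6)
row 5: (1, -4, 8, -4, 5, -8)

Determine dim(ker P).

1

Row reduce to echelon form.
Swap R1 ↔ R2
R3 ← R3 − (9/10)·R1: [0, 33/10, -29/5, 49/10, -77/10, 52/5]
R4 ← R4 + R1: [0, -3, 8, -5, 9, -12]
R5 ← R5 − (1/10)·R1: [0, -33/10, 34/5, -29/10, 47/10, -37/5]
R3 ← R3 + (11/20)·R2: [0, 0, -3/10, 19/5, -143/20, 153/20]
R4 ← R4 − (1/2)·R2: [0, 0, 3, -4, 17/2, -19/2]
R5 ← R5 − (11/20)·R2: [0, 0, 13/10, -9/5, 83/20, -93/20]
R4 ← R4 + (10)·R3: [0, 0, 0, 34, -63, 67]
R5 ← R5 + (13/3)·R3: [0, 0, 0, 44/3, -161/6, 57/2]
R5 ← R5 − (22/51)·R4: [0, 0, 0, 0, 35/102, -41/102]
5 nonzero rows, so rank(P) = 5.
P has 6 columns; by rank–nullity, nullity = 6 − 5 = 1.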